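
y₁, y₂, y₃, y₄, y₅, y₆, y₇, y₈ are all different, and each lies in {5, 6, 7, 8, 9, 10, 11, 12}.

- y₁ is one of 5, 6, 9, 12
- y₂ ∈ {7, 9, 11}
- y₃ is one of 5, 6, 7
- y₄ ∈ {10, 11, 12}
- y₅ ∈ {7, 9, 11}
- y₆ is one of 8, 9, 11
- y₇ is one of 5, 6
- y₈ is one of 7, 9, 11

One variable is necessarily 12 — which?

y₁

The 8 variables together cover exactly {5, 6, 7, 8, 9, 10, 11, 12} — 8 values for 8 variables — and 8 appears only in y₆'s list, so y₆ = 8.
Among the 7 still-open variables, 10 fits only y₄ (and all 7 values in {5, 6, 7, 9, 10, 11, 12} must be used), so y₄ = 10.
The 6 still-open variables together cover exactly {5, 6, 7, 9, 11, 12} — 6 values for 6 variables — and 12 appears only in y₁'s list, so y₁ = 12.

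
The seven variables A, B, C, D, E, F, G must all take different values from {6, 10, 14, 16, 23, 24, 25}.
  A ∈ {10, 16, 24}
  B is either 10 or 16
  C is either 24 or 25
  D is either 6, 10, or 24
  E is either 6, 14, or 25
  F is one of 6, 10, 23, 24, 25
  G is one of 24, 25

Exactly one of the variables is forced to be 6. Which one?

The 7 variables draw from only 7 values {6, 10, 14, 16, 23, 24, 25}, so each is used; only E can be 14, hence E = 14.
The 6 still-open variables draw from only 6 values {6, 10, 16, 23, 24, 25}, so each is used; only F can be 23, hence F = 23.
The 5 still-open variables draw from only 5 values {6, 10, 16, 24, 25}, so each is used; only D can be 6, hence D = 6.

D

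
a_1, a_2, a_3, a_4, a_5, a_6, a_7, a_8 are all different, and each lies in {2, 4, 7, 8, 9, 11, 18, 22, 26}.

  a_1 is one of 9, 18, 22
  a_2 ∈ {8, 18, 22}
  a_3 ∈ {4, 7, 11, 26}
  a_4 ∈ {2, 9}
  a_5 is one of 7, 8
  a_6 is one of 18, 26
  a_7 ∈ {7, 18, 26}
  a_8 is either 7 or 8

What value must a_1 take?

9

a_5 and a_8 between them cover only {7, 8} — a naked pair. Remove those values from a_2, a_3, a_7.
The 2 variables a_6 and a_7 are confined to {18, 26}, which locks those values in; drop them from a_1, a_2, a_3.
That leaves a_2 = 22. Remove 22 from a_1.
So a_1 = 9.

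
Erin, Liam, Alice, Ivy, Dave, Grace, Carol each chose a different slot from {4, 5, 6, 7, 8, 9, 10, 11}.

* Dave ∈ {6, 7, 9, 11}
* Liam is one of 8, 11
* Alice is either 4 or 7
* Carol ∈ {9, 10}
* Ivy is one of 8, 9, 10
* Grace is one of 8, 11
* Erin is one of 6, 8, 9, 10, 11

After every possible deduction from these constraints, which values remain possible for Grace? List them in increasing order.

8, 11

The 7 variables draw from only 7 values {4, 6, 7, 8, 9, 10, 11}, so each is used; only Alice can be 4, hence Alice = 4.
Among the 6 still-open variables, 7 fits only Dave (and all 6 values in {6, 7, 8, 9, 10, 11} must be used), so Dave = 7.
Among the 5 still-open variables, 6 fits only Erin (and all 5 values in {6, 8, 9, 10, 11} must be used), so Erin = 6.
Liam and Grace between them cover only {8, 11} — a naked pair. Remove those values from Ivy.
No further eliminations apply; Grace can still be any of 8, 11.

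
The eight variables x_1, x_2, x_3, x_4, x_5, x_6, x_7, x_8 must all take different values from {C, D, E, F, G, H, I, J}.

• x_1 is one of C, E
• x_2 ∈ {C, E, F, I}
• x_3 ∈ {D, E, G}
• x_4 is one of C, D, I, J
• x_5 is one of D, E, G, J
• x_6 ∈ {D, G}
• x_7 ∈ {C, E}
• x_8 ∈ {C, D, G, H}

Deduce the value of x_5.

J

The 8 variables draw from only 8 values {C, D, E, F, G, H, I, J}, so each is used; only x_2 can be F, hence x_2 = F.
The 7 still-open variables together cover exactly {C, D, E, G, H, I, J} — 7 values for 7 variables — and H appears only in x_8's list, so x_8 = H.
Among the 6 still-open variables, I fits only x_4 (and all 6 values in {C, D, E, G, I, J} must be used), so x_4 = I.
The 5 still-open variables draw from only 5 values {C, D, E, G, J}, so each is used; only x_5 can be J, hence x_5 = J.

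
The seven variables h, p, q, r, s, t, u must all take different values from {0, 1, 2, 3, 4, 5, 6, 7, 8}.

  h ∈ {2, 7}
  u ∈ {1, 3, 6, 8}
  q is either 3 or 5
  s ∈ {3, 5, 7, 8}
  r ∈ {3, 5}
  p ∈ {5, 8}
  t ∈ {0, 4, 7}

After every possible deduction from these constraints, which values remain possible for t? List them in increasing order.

0, 4

q and r share exactly the 2 values {3, 5}; by pigeonhole those values go to them, so strike 3, 5 from p, s, u.
p's domain is down to {8}, so p = 8. Eliminate 8 elsewhere: s, u.
s's domain is down to {7}, so s = 7. So h, t can't be 7.
h's domain is down to {2}, so h = 2.
No further eliminations apply; t can still be any of 0, 4.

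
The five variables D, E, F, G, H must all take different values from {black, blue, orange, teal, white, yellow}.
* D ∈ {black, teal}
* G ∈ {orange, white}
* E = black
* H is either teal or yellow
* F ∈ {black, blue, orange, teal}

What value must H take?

yellow

E has just one choice, so E = black. Strike black from D, F.
D has just one choice, so D = teal. Remove teal from F, H.
So H = yellow.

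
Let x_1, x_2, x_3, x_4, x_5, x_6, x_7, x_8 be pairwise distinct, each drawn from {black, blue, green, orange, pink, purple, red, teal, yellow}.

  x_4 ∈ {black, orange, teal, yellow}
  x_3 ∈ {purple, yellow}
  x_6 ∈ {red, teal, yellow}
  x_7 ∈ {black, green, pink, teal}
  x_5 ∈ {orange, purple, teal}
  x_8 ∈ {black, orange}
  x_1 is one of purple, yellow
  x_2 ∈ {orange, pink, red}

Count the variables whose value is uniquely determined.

The 8 variables together cover exactly {black, green, orange, pink, purple, red, teal, yellow} — 8 values for 8 variables — and green appears only in x_7's list, so x_7 = green.
The 7 still-open variables draw from only 7 values {black, orange, pink, purple, red, teal, yellow}, so each is used; only x_2 can be pink, hence x_2 = pink.
The 6 still-open variables draw from only 6 values {black, orange, purple, red, teal, yellow}, so each is used; only x_6 can be red, hence x_6 = red.
The 2 variables x_1 and x_3 are confined to {purple, yellow}, which locks those values in; drop them from x_4, x_5.
Determined: x_2=pink, x_6=red, x_7=green. The other variables each still have more than one consistent value. That makes 3.

3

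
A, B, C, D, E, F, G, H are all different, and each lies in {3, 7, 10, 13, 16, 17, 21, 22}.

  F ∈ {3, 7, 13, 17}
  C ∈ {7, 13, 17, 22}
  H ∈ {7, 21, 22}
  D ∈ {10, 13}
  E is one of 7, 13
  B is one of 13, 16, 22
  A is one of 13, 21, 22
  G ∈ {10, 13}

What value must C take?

The 8 variables together cover exactly {3, 7, 10, 13, 16, 17, 21, 22} — 8 values for 8 variables — and 3 appears only in F's list, so F = 3.
The 7 still-open variables draw from only 7 values {7, 10, 13, 16, 17, 21, 22}, so each is used; only B can be 16, hence B = 16.
The 6 still-open variables together cover exactly {7, 10, 13, 17, 21, 22} — 6 values for 6 variables — and 17 appears only in C's list, so C = 17.

17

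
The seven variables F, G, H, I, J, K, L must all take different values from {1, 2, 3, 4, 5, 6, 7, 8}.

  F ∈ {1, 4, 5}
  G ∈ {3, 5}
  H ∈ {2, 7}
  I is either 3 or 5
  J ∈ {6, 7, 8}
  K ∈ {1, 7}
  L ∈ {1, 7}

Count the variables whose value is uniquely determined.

2

G and I share exactly the 2 values {3, 5}; by pigeonhole those values go to them, so strike 3, 5 from F.
K and L share exactly the 2 values {1, 7}; by pigeonhole those values go to them, so strike 1, 7 from F, H, J.
That leaves F = 4.
H has just one choice, so H = 2.
Determined: F=4, H=2. The other variables each still have more than one consistent value. That makes 2.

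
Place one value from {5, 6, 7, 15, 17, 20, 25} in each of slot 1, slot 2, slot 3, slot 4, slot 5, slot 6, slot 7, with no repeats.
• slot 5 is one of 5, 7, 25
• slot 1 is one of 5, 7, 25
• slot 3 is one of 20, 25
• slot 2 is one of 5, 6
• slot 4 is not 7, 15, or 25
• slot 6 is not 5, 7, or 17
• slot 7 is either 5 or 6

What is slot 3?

20

The 7 variables draw from only 7 values {5, 6, 7, 15, 17, 20, 25}, so each is used; only slot 6 can be 15, hence slot 6 = 15.
Among the 6 still-open variables, 17 fits only slot 4 (and all 6 values in {5, 6, 7, 17, 20, 25} must be used), so slot 4 = 17.
The 5 still-open variables draw from only 5 values {5, 6, 7, 20, 25}, so each is used; only slot 3 can be 20, hence slot 3 = 20.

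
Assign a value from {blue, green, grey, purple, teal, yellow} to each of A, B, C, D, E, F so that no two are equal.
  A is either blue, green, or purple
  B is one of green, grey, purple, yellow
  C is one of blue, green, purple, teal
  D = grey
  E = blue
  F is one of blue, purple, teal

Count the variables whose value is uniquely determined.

3

D has just one choice, so D = grey. Remove grey from B.
E has just one choice, so E = blue. Remove blue from A, C, F.
Among the 4 still-open variables, yellow fits only B (and all 4 values in {green, purple, teal, yellow} must be used), so B = yellow.
Determined: B=yellow, D=grey, E=blue. The other variables each still have more than one consistent value. That makes 3.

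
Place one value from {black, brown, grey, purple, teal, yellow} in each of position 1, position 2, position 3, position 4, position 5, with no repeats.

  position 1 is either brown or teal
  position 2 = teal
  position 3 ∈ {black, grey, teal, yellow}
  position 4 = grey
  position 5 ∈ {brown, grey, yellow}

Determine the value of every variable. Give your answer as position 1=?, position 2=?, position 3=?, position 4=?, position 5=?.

position 2 must be teal (only option left). Remove teal from position 1, position 3.
position 4 must be grey (only option left). Strike grey from position 3, position 5.
position 1 must be brown (only option left). So position 5 can't be brown.
position 5 has just one choice, so position 5 = yellow. Strike yellow from position 3.
position 3's domain is down to {black}, so position 3 = black.

position 1=brown, position 2=teal, position 3=black, position 4=grey, position 5=yellow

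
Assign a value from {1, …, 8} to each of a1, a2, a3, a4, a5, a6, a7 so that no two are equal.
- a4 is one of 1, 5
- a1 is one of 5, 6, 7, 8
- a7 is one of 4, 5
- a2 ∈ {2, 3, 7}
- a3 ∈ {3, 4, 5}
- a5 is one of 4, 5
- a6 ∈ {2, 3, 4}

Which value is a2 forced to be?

7

The 2 variables a5 and a7 are confined to {4, 5}, which locks those values in; drop them from a1, a3, a4, a6.
a3 has just one choice, so a3 = 3. Remove 3 from a2, a6.
a4 has just one choice, so a4 = 1.
a6 has just one choice, so a6 = 2. Eliminate 2 elsewhere: a2.
So a2 = 7.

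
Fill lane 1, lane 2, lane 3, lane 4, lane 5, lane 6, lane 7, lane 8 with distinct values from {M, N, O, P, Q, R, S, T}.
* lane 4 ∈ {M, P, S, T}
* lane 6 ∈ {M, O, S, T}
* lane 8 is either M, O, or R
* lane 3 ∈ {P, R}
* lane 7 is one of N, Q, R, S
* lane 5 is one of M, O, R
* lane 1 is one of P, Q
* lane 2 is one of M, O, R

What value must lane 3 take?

P

Among the 8 variables, N fits only lane 7 (and all 8 values in {M, N, O, P, Q, R, S, T} must be used), so lane 7 = N.
The 7 still-open variables draw from only 7 values {M, O, P, Q, R, S, T}, so each is used; only lane 1 can be Q, hence lane 1 = Q.
lane 2, lane 5, lane 8 between them cover only {M, O, R} — a naked triple. Remove those values from lane 3, lane 4, lane 6.
So lane 3 = P.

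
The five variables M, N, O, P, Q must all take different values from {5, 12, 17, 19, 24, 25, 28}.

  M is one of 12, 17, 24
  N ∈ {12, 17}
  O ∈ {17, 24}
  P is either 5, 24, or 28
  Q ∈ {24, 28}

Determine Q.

28

The 5 variables together cover exactly {5, 12, 17, 24, 28} — 5 values for 5 variables — and 5 appears only in P's list, so P = 5.
The 4 still-open variables together cover exactly {12, 17, 24, 28} — 4 values for 4 variables — and 28 appears only in Q's list, so Q = 28.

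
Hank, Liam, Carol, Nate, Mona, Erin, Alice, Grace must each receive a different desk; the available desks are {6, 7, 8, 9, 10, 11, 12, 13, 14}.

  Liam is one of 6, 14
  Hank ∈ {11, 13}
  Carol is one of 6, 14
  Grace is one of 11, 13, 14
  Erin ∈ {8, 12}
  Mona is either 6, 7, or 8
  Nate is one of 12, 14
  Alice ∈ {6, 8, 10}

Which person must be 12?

The 8 variables together cover exactly {6, 7, 8, 10, 11, 12, 13, 14} — 8 values for 8 variables — and 7 appears only in Mona's list, so Mona = 7.
Among the 7 still-open variables, 10 fits only Alice (and all 7 values in {6, 8, 10, 11, 12, 13, 14} must be used), so Alice = 10.
The 6 still-open variables together cover exactly {6, 8, 11, 12, 13, 14} — 6 values for 6 variables — and 8 appears only in Erin's list, so Erin = 8.
The 5 still-open variables together cover exactly {6, 11, 12, 13, 14} — 5 values for 5 variables — and 12 appears only in Nate's list, so Nate = 12.

Nate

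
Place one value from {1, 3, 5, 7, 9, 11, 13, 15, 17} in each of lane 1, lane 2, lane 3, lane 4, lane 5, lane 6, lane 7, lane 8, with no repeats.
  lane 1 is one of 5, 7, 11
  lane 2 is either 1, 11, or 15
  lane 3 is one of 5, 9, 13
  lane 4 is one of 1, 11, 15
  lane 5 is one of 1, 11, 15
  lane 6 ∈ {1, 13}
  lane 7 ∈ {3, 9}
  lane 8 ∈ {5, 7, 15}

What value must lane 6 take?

13

Among the 8 variables, 3 fits only lane 7 (and all 8 values in {1, 3, 5, 7, 9, 11, 13, 15} must be used), so lane 7 = 3.
The 7 still-open variables together cover exactly {1, 5, 7, 9, 11, 13, 15} — 7 values for 7 variables — and 9 appears only in lane 3's list, so lane 3 = 9.
Among the 6 still-open variables, 13 fits only lane 6 (and all 6 values in {1, 5, 7, 11, 13, 15} must be used), so lane 6 = 13.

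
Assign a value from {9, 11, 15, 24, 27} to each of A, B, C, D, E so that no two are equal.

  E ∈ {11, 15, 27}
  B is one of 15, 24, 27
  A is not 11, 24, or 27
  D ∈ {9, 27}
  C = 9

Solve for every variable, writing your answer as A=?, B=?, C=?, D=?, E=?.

C has just one choice, so C = 9. Strike 9 from A, D.
D's domain is down to {27}, so D = 27. Strike 27 from B, E.
A has just one choice, so A = 15. So B, E can't be 15.
B must be 24 (only option left).
E has just one choice, so E = 11.

A=15, B=24, C=9, D=27, E=11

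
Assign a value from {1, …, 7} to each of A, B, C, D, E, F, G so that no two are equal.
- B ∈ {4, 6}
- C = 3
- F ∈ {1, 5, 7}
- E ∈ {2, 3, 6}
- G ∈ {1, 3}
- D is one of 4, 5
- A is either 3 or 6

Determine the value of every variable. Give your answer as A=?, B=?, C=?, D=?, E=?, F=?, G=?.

A=6, B=4, C=3, D=5, E=2, F=7, G=1

C must be 3 (only option left). So A, E, G can't be 3.
G's domain is down to {1}, so G = 1. Strike 1 from F.
A's domain is down to {6}, so A = 6. Strike 6 from B, E.
B's domain is down to {4}, so B = 4. Remove 4 from D.
D has just one choice, so D = 5. Eliminate 5 elsewhere: F.
E has just one choice, so E = 2.
That leaves F = 7.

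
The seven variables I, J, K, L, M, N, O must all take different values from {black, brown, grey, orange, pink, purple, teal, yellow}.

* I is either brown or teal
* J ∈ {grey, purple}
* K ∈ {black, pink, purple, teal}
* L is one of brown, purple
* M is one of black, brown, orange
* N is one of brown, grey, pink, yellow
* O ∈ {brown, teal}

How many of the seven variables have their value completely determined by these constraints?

2

I and O share exactly the 2 values {brown, teal}; by pigeonhole those values go to them, so strike brown, teal from K, L, M, N.
L must be purple (only option left). Remove purple from J, K.
J has just one choice, so J = grey. Strike grey from N.
Determined: J=grey, L=purple. The other variables each still have more than one consistent value. That makes 2.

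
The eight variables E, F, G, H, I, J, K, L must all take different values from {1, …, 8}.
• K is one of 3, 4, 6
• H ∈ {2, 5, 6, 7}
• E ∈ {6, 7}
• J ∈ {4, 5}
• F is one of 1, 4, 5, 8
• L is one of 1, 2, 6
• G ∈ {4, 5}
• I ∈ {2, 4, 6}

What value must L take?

The 8 variables draw from only 8 values {1, 2, 3, 4, 5, 6, 7, 8}, so each is used; only K can be 3, hence K = 3.
The 7 still-open variables together cover exactly {1, 2, 4, 5, 6, 7, 8} — 7 values for 7 variables — and 8 appears only in F's list, so F = 8.
The 6 still-open variables draw from only 6 values {1, 2, 4, 5, 6, 7}, so each is used; only L can be 1, hence L = 1.

1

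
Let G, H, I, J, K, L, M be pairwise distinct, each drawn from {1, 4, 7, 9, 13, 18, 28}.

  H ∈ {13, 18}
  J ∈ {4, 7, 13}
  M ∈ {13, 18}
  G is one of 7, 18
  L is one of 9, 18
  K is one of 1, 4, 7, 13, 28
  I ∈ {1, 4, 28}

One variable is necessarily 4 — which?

The 7 variables draw from only 7 values {1, 4, 7, 9, 13, 18, 28}, so each is used; only L can be 9, hence L = 9.
H and M between them cover only {13, 18} — a naked pair. Remove those values from G, J, K.
G must be 7 (only option left). So J, K can't be 7.
So 4 goes to J.

J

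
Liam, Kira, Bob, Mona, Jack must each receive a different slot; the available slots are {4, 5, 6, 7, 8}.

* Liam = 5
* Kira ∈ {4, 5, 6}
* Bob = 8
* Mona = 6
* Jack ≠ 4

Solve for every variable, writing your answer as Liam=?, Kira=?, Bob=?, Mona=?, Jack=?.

Liam=5, Kira=4, Bob=8, Mona=6, Jack=7

Liam's domain is down to {5}, so Liam = 5. Remove 5 from Kira, Jack.
Bob has just one choice, so Bob = 8. Strike 8 from Jack.
Mona's domain is down to {6}, so Mona = 6. Eliminate 6 elsewhere: Kira, Jack.
Jack's domain is down to {7}, so Jack = 7.
That leaves Kira = 4.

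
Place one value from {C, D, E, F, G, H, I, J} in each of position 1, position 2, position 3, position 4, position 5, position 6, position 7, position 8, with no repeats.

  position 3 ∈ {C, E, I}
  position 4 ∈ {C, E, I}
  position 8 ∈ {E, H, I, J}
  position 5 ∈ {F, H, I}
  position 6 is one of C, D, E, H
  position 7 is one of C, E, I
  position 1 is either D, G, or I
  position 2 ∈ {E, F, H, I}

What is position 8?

Among the 8 variables, G fits only position 1 (and all 8 values in {C, D, E, F, G, H, I, J} must be used), so position 1 = G.
Among the 7 still-open variables, D fits only position 6 (and all 7 values in {C, D, E, F, H, I, J} must be used), so position 6 = D.
The 6 still-open variables together cover exactly {C, E, F, H, I, J} — 6 values for 6 variables — and J appears only in position 8's list, so position 8 = J.

J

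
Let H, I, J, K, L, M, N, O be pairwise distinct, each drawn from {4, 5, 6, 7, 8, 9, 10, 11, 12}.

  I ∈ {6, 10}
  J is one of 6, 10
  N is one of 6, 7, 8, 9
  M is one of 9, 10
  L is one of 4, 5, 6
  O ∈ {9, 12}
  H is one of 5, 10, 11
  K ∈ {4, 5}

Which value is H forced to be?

The 2 variables I and J are confined to {6, 10}, which locks those values in; drop them from H, L, M, N.
That leaves M = 9. So N, O can't be 9.
O has just one choice, so O = 12.
K and L share exactly the 2 values {4, 5}; by pigeonhole those values go to them, so strike 4, 5 from H.
So H = 11.

11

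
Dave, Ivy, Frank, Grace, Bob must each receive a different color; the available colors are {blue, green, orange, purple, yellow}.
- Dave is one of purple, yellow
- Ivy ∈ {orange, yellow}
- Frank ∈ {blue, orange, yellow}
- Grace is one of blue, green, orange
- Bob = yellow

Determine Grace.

Bob has just one choice, so Bob = yellow. So Dave, Ivy, Frank can't be yellow.
That leaves Dave = purple.
Ivy has just one choice, so Ivy = orange. Eliminate orange elsewhere: Frank, Grace.
Frank has just one choice, so Frank = blue. Remove blue from Grace.
So Grace = green.

green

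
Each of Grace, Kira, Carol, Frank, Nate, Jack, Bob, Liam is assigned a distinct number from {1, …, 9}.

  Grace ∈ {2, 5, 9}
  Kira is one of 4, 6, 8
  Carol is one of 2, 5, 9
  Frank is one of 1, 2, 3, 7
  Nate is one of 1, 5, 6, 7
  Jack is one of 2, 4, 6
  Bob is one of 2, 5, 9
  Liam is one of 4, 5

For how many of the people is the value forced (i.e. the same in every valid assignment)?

Grace, Carol, Bob between them cover only {2, 5, 9} — a naked triple. Remove those values from Frank, Nate, Jack, Liam.
Liam's domain is down to {4}, so Liam = 4. Strike 4 from Kira, Jack.
Jack's domain is down to {6}, so Jack = 6. Remove 6 from Kira, Nate.
Kira has just one choice, so Kira = 8.
Determined: Kira=8, Jack=6, Liam=4. The other people each still have more than one consistent value. That makes 3.

3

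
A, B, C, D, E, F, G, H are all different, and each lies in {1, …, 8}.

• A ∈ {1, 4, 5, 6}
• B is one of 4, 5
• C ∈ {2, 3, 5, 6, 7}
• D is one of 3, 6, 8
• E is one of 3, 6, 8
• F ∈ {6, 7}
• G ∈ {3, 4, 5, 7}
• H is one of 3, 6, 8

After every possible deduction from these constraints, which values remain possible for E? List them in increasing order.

Among the 8 variables, 1 fits only A (and all 8 values in {1, 2, 3, 4, 5, 6, 7, 8} must be used), so A = 1.
The 7 still-open variables together cover exactly {2, 3, 4, 5, 6, 7, 8} — 7 values for 7 variables — and 2 appears only in C's list, so C = 2.
The 3 variables D, E, H are confined to {3, 6, 8}, which locks those values in; drop them from F, G.
F's domain is down to {7}, so F = 7. Eliminate 7 elsewhere: G.
No further eliminations apply; E can still be any of 3, 6, 8.

3, 6, 8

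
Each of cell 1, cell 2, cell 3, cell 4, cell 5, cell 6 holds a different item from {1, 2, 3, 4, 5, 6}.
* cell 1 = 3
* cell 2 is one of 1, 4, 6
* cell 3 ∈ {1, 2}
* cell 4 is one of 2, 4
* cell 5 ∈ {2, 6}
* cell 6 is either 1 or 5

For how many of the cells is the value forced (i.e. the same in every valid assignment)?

cell 1 has just one choice, so cell 1 = 3.
Among the 5 still-open variables, 5 fits only cell 6 (and all 5 values in {1, 2, 4, 5, 6} must be used), so cell 6 = 5.
Determined: cell 1=3, cell 6=5. The other cells each still have more than one consistent value. That makes 2.

2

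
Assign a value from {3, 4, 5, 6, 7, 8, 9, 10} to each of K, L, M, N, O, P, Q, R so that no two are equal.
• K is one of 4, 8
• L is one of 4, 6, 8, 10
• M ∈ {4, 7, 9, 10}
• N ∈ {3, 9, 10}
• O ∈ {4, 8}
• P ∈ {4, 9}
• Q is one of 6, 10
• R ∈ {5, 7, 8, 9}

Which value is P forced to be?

9

The 8 variables draw from only 8 values {3, 4, 5, 6, 7, 8, 9, 10}, so each is used; only N can be 3, hence N = 3.
Among the 7 still-open variables, 5 fits only R (and all 7 values in {4, 5, 6, 7, 8, 9, 10} must be used), so R = 5.
The 6 still-open variables together cover exactly {4, 6, 7, 8, 9, 10} — 6 values for 6 variables — and 7 appears only in M's list, so M = 7.
The 5 still-open variables draw from only 5 values {4, 6, 8, 9, 10}, so each is used; only P can be 9, hence P = 9.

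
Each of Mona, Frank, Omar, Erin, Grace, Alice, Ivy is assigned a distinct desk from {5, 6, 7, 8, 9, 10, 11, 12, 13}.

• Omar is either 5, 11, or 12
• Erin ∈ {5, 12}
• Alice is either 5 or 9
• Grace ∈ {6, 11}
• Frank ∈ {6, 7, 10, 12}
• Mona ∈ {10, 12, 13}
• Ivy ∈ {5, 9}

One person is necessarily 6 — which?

Alice and Ivy share exactly the 2 values {5, 9}; by pigeonhole those values go to them, so strike 5, 9 from Omar, Erin.
That leaves Erin = 12. Strike 12 from Mona, Frank, Omar.
Omar must be 11 (only option left). Strike 11 from Grace.
So 6 goes to Grace.

Grace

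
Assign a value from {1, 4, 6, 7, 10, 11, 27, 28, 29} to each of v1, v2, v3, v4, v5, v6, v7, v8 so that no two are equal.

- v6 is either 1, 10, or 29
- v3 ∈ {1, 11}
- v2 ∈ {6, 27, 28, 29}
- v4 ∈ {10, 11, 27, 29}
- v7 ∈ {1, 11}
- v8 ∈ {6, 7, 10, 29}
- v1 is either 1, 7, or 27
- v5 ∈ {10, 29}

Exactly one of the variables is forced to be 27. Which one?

The 8 variables draw from only 8 values {1, 6, 7, 10, 11, 27, 28, 29}, so each is used; only v2 can be 28, hence v2 = 28.
The 7 still-open variables together cover exactly {1, 6, 7, 10, 11, 27, 29} — 7 values for 7 variables — and 6 appears only in v8's list, so v8 = 6.
The 6 still-open variables together cover exactly {1, 7, 10, 11, 27, 29} — 6 values for 6 variables — and 7 appears only in v1's list, so v1 = 7.
The 5 still-open variables together cover exactly {1, 10, 11, 27, 29} — 5 values for 5 variables — and 27 appears only in v4's list, so v4 = 27.

v4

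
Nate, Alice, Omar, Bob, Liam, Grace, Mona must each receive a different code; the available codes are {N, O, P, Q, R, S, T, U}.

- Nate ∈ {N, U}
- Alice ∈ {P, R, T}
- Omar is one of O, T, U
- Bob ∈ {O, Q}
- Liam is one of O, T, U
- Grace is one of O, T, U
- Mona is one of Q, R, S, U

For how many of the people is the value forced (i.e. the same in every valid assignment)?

Omar, Liam, Grace between them cover only {O, T, U} — a naked triple. Remove those values from Nate, Alice, Bob, Mona.
That leaves Nate = N.
That leaves Bob = Q. Remove Q from Mona.
Determined: Nate=N, Bob=Q. The other people each still have more than one consistent value. That makes 2.

2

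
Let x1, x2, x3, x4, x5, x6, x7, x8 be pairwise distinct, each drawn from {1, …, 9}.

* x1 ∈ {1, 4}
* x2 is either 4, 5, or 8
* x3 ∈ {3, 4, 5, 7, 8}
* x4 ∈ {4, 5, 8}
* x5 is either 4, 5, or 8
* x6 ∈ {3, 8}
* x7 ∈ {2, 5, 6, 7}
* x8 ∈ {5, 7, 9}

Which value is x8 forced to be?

9

x2, x4, x5 share exactly the 3 values {4, 5, 8}; by pigeonhole those values go to them, so strike 4, 5, 8 from x1, x3, x6, x7, x8.
x1's domain is down to {1}, so x1 = 1.
That leaves x6 = 3. Strike 3 from x3.
x3 must be 7 (only option left). Eliminate 7 elsewhere: x7, x8.
So x8 = 9.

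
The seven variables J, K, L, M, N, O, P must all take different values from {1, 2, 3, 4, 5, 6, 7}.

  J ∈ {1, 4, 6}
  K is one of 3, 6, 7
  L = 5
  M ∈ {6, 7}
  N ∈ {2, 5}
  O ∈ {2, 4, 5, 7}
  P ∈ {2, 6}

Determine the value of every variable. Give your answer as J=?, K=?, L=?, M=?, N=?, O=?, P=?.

J=1, K=3, L=5, M=7, N=2, O=4, P=6

L has just one choice, so L = 5. Strike 5 from N, O.
N's domain is down to {2}, so N = 2. So O, P can't be 2.
P's domain is down to {6}, so P = 6. Strike 6 from J, K, M.
M has just one choice, so M = 7. Strike 7 from K, O.
That leaves O = 4. So J can't be 4.
That leaves J = 1.
K's domain is down to {3}, so K = 3.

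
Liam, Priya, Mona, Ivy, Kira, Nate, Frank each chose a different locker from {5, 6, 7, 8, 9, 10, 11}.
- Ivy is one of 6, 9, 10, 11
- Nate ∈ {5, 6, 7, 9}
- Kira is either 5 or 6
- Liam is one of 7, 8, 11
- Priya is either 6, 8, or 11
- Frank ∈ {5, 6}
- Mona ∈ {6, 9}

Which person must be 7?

Nate

Among the 7 variables, 10 fits only Ivy (and all 7 values in {5, 6, 7, 8, 9, 10, 11} must be used), so Ivy = 10.
The 2 variables Kira and Frank are confined to {5, 6}, which locks those values in; drop them from Priya, Mona, Nate.
Mona has just one choice, so Mona = 9. Strike 9 from Nate.
So 7 goes to Nate.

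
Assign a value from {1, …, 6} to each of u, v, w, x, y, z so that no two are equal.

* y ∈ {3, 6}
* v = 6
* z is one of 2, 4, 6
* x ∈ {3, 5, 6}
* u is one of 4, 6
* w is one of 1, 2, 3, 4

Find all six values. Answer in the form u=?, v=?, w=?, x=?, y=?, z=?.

u=4, v=6, w=1, x=5, y=3, z=2

v's domain is down to {6}, so v = 6. Strike 6 from u, x, y, z.
y's domain is down to {3}, so y = 3. Eliminate 3 elsewhere: w, x.
u's domain is down to {4}, so u = 4. Eliminate 4 elsewhere: w, z.
x has just one choice, so x = 5.
z has just one choice, so z = 2. Remove 2 from w.
w must be 1 (only option left).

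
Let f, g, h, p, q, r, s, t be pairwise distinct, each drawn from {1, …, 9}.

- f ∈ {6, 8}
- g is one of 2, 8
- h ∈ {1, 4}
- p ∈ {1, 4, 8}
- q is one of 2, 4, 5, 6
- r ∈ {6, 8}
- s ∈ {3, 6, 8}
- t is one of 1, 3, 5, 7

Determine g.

Among the 8 variables, 7 fits only t (and all 8 values in {1, 2, 3, 4, 5, 6, 7, 8} must be used), so t = 7.
The 7 still-open variables draw from only 7 values {1, 2, 3, 4, 5, 6, 8}, so each is used; only s can be 3, hence s = 3.
Among the 6 still-open variables, 5 fits only q (and all 6 values in {1, 2, 4, 5, 6, 8} must be used), so q = 5.
Among the 5 still-open variables, 2 fits only g (and all 5 values in {1, 2, 4, 6, 8} must be used), so g = 2.

2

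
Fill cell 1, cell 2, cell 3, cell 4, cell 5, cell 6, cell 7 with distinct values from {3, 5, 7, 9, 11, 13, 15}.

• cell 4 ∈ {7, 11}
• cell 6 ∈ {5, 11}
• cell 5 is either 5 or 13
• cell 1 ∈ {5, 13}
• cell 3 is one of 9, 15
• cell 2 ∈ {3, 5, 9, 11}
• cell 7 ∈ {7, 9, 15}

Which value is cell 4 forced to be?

Among the 7 variables, 3 fits only cell 2 (and all 7 values in {3, 5, 7, 9, 11, 13, 15} must be used), so cell 2 = 3.
cell 1 and cell 5 between them cover only {5, 13} — a naked pair. Remove those values from cell 6.
cell 6 has just one choice, so cell 6 = 11. Remove 11 from cell 4.
So cell 4 = 7.

7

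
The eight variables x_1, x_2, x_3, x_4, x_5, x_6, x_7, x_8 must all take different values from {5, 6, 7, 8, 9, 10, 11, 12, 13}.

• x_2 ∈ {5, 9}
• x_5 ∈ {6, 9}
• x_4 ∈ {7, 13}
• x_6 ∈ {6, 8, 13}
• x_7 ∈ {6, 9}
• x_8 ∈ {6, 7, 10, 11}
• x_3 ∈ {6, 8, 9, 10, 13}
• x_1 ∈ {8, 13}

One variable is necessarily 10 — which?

Among the 8 variables, 5 fits only x_2 (and all 8 values in {5, 6, 7, 8, 9, 10, 11, 13} must be used), so x_2 = 5.
The 7 still-open variables draw from only 7 values {6, 7, 8, 9, 10, 11, 13}, so each is used; only x_8 can be 11, hence x_8 = 11.
The 6 still-open variables together cover exactly {6, 7, 8, 9, 10, 13} — 6 values for 6 variables — and 7 appears only in x_4's list, so x_4 = 7.
The 5 still-open variables together cover exactly {6, 8, 9, 10, 13} — 5 values for 5 variables — and 10 appears only in x_3's list, so x_3 = 10.

x_3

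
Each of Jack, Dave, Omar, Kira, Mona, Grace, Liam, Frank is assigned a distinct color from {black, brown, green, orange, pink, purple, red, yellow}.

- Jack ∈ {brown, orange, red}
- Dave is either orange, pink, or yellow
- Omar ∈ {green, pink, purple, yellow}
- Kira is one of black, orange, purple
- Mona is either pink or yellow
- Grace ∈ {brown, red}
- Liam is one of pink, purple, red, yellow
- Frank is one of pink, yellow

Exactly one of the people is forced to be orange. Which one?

Dave

Among the 8 variables, black fits only Kira (and all 8 values in {black, brown, green, orange, pink, purple, red, yellow} must be used), so Kira = black.
The 7 still-open variables draw from only 7 values {brown, green, orange, pink, purple, red, yellow}, so each is used; only Omar can be green, hence Omar = green.
The 6 still-open variables draw from only 6 values {brown, orange, pink, purple, red, yellow}, so each is used; only Liam can be purple, hence Liam = purple.
Mona and Frank between them cover only {pink, yellow} — a naked pair. Remove those values from Dave.
So orange goes to Dave.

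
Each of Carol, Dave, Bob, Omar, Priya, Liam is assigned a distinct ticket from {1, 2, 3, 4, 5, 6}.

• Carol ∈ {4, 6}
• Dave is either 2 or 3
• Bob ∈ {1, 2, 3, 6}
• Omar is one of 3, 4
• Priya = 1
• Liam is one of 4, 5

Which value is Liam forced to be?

Priya must be 1 (only option left). Remove 1 from Bob.
Among the 5 still-open variables, 5 fits only Liam (and all 5 values in {2, 3, 4, 5, 6} must be used), so Liam = 5.

5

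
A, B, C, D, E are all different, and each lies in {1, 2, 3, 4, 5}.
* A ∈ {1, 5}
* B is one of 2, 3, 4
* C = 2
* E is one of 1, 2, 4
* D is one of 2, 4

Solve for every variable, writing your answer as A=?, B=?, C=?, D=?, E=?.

C's domain is down to {2}, so C = 2. Strike 2 from B, D, E.
D's domain is down to {4}, so D = 4. Strike 4 from B, E.
E has just one choice, so E = 1. Eliminate 1 elsewhere: A.
A has just one choice, so A = 5.
B must be 3 (only option left).

A=5, B=3, C=2, D=4, E=1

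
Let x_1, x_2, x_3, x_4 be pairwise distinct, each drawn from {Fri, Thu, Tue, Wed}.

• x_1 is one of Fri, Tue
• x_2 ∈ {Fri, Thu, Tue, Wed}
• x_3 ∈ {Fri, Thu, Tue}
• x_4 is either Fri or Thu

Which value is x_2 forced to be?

Among the 4 variables, Wed fits only x_2 (and all 4 values in {Fri, Thu, Tue, Wed} must be used), so x_2 = Wed.

Wed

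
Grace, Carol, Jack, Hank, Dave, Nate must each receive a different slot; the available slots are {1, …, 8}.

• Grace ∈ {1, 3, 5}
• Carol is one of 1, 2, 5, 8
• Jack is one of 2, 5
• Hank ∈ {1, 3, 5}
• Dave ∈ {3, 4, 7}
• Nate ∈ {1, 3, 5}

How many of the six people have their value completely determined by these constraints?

The 3 variables Grace, Hank, Nate are confined to {1, 3, 5}, which locks those values in; drop them from Carol, Jack, Dave.
Jack has just one choice, so Jack = 2. So Carol can't be 2.
That leaves Carol = 8.
Determined: Carol=8, Jack=2. The other people each still have more than one consistent value. That makes 2.

2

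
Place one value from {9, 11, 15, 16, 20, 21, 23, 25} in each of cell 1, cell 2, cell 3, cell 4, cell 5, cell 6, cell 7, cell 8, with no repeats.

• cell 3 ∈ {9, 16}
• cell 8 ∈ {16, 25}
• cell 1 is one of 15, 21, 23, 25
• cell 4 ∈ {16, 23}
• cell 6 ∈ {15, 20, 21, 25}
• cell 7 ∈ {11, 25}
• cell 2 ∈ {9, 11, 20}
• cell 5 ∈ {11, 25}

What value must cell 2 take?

The 2 variables cell 5 and cell 7 are confined to {11, 25}, which locks those values in; drop them from cell 1, cell 2, cell 6, cell 8.
cell 8's domain is down to {16}, so cell 8 = 16. So cell 3, cell 4 can't be 16.
cell 3 must be 9 (only option left). So cell 2 can't be 9.
So cell 2 = 20.

20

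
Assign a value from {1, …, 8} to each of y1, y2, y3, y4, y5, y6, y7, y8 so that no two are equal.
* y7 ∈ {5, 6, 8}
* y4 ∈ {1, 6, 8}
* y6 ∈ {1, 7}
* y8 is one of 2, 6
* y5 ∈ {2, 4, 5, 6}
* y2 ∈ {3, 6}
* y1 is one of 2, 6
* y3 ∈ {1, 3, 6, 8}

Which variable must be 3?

y2

The 8 variables draw from only 8 values {1, 2, 3, 4, 5, 6, 7, 8}, so each is used; only y5 can be 4, hence y5 = 4.
The 7 still-open variables draw from only 7 values {1, 2, 3, 5, 6, 7, 8}, so each is used; only y7 can be 5, hence y7 = 5.
The 6 still-open variables together cover exactly {1, 2, 3, 6, 7, 8} — 6 values for 6 variables — and 7 appears only in y6's list, so y6 = 7.
The 2 variables y1 and y8 are confined to {2, 6}, which locks those values in; drop them from y2, y3, y4.
So 3 goes to y2.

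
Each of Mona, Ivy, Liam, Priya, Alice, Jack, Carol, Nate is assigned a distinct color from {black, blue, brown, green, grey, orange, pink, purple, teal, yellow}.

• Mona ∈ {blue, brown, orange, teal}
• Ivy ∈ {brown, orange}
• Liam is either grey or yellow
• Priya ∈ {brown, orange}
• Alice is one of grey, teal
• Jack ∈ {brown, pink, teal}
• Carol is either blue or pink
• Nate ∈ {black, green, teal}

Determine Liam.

Ivy and Priya between them cover only {brown, orange} — a naked pair. Remove those values from Mona, Jack.
Mona, Jack, Carol share exactly the 3 values {blue, pink, teal}; by pigeonhole those values go to them, so strike blue, pink, teal from Alice, Nate.
Alice's domain is down to {grey}, so Alice = grey. Strike grey from Liam.
So Liam = yellow.

yellow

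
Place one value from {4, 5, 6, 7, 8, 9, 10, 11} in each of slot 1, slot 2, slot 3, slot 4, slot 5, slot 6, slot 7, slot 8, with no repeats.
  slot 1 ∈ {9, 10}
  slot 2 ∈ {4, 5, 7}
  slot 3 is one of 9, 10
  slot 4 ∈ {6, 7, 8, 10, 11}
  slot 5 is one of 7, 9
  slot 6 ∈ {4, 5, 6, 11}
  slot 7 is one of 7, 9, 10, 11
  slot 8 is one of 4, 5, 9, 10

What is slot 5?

7

The 8 variables draw from only 8 values {4, 5, 6, 7, 8, 9, 10, 11}, so each is used; only slot 4 can be 8, hence slot 4 = 8.
The 7 still-open variables draw from only 7 values {4, 5, 6, 7, 9, 10, 11}, so each is used; only slot 6 can be 6, hence slot 6 = 6.
The 6 still-open variables together cover exactly {4, 5, 7, 9, 10, 11} — 6 values for 6 variables — and 11 appears only in slot 7's list, so slot 7 = 11.
The 2 variables slot 1 and slot 3 are confined to {9, 10}, which locks those values in; drop them from slot 5, slot 8.
So slot 5 = 7.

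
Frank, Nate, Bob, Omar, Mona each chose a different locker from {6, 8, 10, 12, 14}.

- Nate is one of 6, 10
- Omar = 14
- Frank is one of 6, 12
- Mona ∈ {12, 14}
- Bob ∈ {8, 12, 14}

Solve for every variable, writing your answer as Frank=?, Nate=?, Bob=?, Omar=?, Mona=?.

Omar's domain is down to {14}, so Omar = 14. Remove 14 from Bob, Mona.
Mona must be 12 (only option left). Strike 12 from Frank, Bob.
Frank has just one choice, so Frank = 6. So Nate can't be 6.
Nate has just one choice, so Nate = 10.
That leaves Bob = 8.

Frank=6, Nate=10, Bob=8, Omar=14, Mona=12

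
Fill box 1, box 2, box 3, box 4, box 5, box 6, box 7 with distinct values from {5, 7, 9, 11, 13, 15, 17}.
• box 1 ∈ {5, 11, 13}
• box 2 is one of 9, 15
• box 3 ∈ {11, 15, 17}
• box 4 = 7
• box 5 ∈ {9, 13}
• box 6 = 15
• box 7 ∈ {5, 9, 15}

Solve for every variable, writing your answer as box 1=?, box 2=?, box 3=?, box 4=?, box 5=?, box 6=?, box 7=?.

box 1=11, box 2=9, box 3=17, box 4=7, box 5=13, box 6=15, box 7=5

box 4's domain is down to {7}, so box 4 = 7.
box 6 has just one choice, so box 6 = 15. Strike 15 from box 2, box 3, box 7.
box 2 has just one choice, so box 2 = 9. So box 5, box 7 can't be 9.
box 5's domain is down to {13}, so box 5 = 13. Eliminate 13 elsewhere: box 1.
That leaves box 7 = 5. Eliminate 5 elsewhere: box 1.
That leaves box 1 = 11. Strike 11 from box 3.
box 3 must be 17 (only option left).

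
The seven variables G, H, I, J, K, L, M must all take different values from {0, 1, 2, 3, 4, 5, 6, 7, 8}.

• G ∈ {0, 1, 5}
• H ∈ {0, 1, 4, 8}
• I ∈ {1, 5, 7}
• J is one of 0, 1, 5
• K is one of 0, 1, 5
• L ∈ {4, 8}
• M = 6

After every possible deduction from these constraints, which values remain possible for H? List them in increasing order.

M's domain is down to {6}, so M = 6.
Among the 6 still-open variables, 7 fits only I (and all 6 values in {0, 1, 4, 5, 7, 8} must be used), so I = 7.
G, J, K between them cover only {0, 1, 5} — a naked triple. Remove those values from H.
No further eliminations apply; H can still be any of 4, 8.

4, 8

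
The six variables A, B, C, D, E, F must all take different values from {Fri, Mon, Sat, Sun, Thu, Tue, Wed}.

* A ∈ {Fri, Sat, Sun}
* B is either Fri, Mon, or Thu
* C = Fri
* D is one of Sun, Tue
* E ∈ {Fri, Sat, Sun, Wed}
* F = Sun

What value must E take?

C's domain is down to {Fri}, so C = Fri. Remove Fri from A, B, E.
F has just one choice, so F = Sun. So A, D, E can't be Sun.
A must be Sat (only option left). So E can't be Sat.
So E = Wed.

Wed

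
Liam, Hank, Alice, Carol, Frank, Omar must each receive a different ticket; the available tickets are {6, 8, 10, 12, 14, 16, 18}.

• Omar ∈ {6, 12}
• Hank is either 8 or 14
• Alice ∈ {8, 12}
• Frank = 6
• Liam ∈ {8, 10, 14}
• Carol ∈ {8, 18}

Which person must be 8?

Alice

Frank must be 6 (only option left). So Omar can't be 6.
Omar has just one choice, so Omar = 12. Remove 12 from Alice.
So 8 goes to Alice.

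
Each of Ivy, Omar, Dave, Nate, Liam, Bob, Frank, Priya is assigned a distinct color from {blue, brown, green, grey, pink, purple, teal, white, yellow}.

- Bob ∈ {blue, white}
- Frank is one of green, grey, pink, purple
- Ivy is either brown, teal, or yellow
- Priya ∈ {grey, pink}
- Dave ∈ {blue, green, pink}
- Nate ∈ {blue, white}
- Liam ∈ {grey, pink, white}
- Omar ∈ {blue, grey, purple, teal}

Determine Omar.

Nate and Bob between them cover only {blue, white} — a naked pair. Remove those values from Omar, Dave, Liam.
The 2 variables Liam and Priya are confined to {grey, pink}, which locks those values in; drop them from Omar, Dave, Frank.
Dave's domain is down to {green}, so Dave = green. Eliminate green elsewhere: Frank.
Frank's domain is down to {purple}, so Frank = purple. Remove purple from Omar.
So Omar = teal.

teal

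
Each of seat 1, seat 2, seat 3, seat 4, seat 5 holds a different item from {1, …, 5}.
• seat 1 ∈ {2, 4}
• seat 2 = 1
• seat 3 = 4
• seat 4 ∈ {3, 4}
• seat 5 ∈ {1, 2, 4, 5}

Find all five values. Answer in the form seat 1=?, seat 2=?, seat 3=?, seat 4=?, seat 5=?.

seat 2 must be 1 (only option left). Remove 1 from seat 5.
seat 3's domain is down to {4}, so seat 3 = 4. Remove 4 from seat 1, seat 4, seat 5.
That leaves seat 4 = 3.
seat 1's domain is down to {2}, so seat 1 = 2. So seat 5 can't be 2.
seat 5's domain is down to {5}, so seat 5 = 5.

seat 1=2, seat 2=1, seat 3=4, seat 4=3, seat 5=5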